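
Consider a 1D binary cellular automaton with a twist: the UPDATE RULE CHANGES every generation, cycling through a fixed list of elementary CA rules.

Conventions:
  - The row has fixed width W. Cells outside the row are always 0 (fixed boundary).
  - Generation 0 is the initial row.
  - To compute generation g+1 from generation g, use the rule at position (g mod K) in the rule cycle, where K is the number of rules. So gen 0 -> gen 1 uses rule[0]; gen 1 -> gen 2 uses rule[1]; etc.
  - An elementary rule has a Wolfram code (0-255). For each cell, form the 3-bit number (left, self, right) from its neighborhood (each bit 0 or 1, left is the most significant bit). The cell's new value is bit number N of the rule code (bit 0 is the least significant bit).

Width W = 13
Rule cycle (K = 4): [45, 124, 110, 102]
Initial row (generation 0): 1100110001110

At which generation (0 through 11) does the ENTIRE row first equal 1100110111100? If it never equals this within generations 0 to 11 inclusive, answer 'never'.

Answer: 2

Derivation:
Gen 0: 1100110001110
Gen 1 (rule 45): 1000100101000
Gen 2 (rule 124): 1100110111100
Gen 3 (rule 110): 1101111100100
Gen 4 (rule 102): 0110000101100
Gen 5 (rule 45): 0100110111001
Gen 6 (rule 124): 0110111101101
Gen 7 (rule 110): 1111100111111
Gen 8 (rule 102): 0000101000001
Gen 9 (rule 45): 1110111011101
Gen 10 (rule 124): 1011101110111
Gen 11 (rule 110): 1110111011101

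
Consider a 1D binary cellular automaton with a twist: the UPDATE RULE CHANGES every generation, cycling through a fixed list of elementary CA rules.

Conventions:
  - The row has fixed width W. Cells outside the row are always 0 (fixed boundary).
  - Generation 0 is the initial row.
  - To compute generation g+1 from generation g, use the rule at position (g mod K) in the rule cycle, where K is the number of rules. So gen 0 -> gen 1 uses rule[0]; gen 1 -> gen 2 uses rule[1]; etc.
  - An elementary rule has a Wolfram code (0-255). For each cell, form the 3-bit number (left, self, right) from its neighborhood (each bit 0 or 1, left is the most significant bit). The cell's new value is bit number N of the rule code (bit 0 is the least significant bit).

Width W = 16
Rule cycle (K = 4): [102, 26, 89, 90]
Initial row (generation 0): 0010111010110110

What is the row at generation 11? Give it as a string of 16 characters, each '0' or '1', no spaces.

Answer: 0001110011000011

Derivation:
Gen 0: 0010111010110110
Gen 1 (rule 102): 0111001111011010
Gen 2 (rule 26): 1100111000010001
Gen 3 (rule 89): 1110101111001100
Gen 4 (rule 90): 1010001001111110
Gen 5 (rule 102): 1110011010000010
Gen 6 (rule 26): 1001110001000101
Gen 7 (rule 89): 0101011100110000
Gen 8 (rule 90): 1000010111111000
Gen 9 (rule 102): 1000111000001000
Gen 10 (rule 26): 0101100100010100
Gen 11 (rule 89): 0001110011000011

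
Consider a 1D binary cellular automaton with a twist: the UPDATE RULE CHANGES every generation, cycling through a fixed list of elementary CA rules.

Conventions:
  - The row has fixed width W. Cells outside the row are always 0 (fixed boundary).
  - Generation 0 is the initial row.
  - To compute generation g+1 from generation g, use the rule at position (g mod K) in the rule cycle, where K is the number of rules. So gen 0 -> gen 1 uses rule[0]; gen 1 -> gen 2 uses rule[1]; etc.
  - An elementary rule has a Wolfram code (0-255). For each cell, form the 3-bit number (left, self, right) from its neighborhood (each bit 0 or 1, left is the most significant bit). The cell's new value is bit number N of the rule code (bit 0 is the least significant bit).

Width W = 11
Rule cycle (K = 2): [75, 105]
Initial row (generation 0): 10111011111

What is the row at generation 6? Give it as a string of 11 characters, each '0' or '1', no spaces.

Gen 0: 10111011111
Gen 1 (rule 75): 00101010001
Gen 2 (rule 105): 10010100100
Gen 3 (rule 75): 00100001001
Gen 4 (rule 105): 10001100000
Gen 5 (rule 75): 00111101111
Gen 6 (rule 105): 10100111001

Answer: 10100111001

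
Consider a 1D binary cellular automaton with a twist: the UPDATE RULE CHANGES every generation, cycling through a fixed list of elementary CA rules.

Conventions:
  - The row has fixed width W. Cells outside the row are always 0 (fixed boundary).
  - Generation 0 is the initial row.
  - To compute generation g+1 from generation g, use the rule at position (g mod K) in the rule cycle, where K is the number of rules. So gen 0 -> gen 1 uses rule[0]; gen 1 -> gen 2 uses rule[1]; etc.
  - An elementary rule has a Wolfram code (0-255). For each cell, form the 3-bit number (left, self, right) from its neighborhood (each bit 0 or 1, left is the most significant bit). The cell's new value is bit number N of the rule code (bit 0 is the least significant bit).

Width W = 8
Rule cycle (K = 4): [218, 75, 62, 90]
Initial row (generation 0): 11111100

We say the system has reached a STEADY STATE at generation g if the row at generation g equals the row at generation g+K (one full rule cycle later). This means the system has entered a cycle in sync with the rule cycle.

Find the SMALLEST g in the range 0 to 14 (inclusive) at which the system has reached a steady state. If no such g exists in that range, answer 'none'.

Gen 0: 11111100
Gen 1 (rule 218): 11111110
Gen 2 (rule 75): 10000010
Gen 3 (rule 62): 11000111
Gen 4 (rule 90): 11101101
Gen 5 (rule 218): 11101100
Gen 6 (rule 75): 10101101
Gen 7 (rule 62): 11111011
Gen 8 (rule 90): 10001011
Gen 9 (rule 218): 01010011
Gen 10 (rule 75): 10000111
Gen 11 (rule 62): 11001100
Gen 12 (rule 90): 11111110
Gen 13 (rule 218): 11111111
Gen 14 (rule 75): 10000001
Gen 15 (rule 62): 11000011
Gen 16 (rule 90): 11100111
Gen 17 (rule 218): 11111111
Gen 18 (rule 75): 10000001

Answer: 13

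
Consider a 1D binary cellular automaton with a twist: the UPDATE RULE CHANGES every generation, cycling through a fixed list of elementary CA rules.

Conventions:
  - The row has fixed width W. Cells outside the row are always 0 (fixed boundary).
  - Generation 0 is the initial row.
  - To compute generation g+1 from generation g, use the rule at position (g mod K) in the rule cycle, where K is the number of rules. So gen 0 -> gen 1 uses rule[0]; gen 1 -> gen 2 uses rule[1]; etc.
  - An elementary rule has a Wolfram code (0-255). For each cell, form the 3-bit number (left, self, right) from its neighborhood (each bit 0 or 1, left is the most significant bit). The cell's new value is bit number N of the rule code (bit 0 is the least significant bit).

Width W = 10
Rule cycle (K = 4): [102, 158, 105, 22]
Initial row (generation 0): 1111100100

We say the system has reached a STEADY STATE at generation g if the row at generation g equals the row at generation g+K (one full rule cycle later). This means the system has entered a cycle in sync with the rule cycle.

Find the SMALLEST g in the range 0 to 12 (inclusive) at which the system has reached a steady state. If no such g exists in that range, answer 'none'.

Answer: 8

Derivation:
Gen 0: 1111100100
Gen 1 (rule 102): 0000101100
Gen 2 (rule 158): 0001101010
Gen 3 (rule 105): 1101110100
Gen 4 (rule 22): 0000000110
Gen 5 (rule 102): 0000001010
Gen 6 (rule 158): 0000011011
Gen 7 (rule 105): 1111011111
Gen 8 (rule 22): 0000000000
Gen 9 (rule 102): 0000000000
Gen 10 (rule 158): 0000000000
Gen 11 (rule 105): 1111111111
Gen 12 (rule 22): 0000000000
Gen 13 (rule 102): 0000000000
Gen 14 (rule 158): 0000000000
Gen 15 (rule 105): 1111111111
Gen 16 (rule 22): 0000000000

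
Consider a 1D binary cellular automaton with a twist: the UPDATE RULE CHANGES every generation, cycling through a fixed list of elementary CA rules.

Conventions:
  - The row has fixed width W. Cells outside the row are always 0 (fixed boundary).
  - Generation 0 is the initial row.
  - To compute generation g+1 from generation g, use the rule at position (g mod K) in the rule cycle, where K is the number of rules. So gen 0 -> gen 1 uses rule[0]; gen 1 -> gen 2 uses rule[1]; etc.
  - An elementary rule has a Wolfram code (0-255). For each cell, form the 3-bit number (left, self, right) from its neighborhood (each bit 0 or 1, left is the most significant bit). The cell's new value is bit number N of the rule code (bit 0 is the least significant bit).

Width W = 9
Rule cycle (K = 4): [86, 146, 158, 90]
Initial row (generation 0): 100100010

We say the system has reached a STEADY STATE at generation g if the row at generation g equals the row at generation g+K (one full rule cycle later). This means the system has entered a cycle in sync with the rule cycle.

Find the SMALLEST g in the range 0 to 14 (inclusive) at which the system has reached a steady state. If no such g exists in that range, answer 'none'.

Gen 0: 100100010
Gen 1 (rule 86): 111110111
Gen 2 (rule 146): 011100010
Gen 3 (rule 158): 111010111
Gen 4 (rule 90): 101000101
Gen 5 (rule 86): 101101101
Gen 6 (rule 146): 000000000
Gen 7 (rule 158): 000000000
Gen 8 (rule 90): 000000000
Gen 9 (rule 86): 000000000
Gen 10 (rule 146): 000000000
Gen 11 (rule 158): 000000000
Gen 12 (rule 90): 000000000
Gen 13 (rule 86): 000000000
Gen 14 (rule 146): 000000000
Gen 15 (rule 158): 000000000
Gen 16 (rule 90): 000000000
Gen 17 (rule 86): 000000000
Gen 18 (rule 146): 000000000

Answer: 6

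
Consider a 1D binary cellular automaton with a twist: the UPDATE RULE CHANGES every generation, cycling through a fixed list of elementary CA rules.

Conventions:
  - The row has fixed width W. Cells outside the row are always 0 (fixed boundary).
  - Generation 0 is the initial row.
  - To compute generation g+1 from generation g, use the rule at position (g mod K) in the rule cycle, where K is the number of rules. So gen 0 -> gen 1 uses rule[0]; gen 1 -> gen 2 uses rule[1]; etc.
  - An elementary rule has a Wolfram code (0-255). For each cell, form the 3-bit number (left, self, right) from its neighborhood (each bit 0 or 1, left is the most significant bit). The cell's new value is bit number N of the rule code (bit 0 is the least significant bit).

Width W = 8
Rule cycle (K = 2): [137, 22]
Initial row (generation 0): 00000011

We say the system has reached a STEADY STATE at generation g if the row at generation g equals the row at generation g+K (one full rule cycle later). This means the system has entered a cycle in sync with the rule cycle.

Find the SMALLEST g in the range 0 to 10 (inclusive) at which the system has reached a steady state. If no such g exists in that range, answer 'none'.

Answer: 0

Derivation:
Gen 0: 00000011
Gen 1 (rule 137): 11111010
Gen 2 (rule 22): 00000011
Gen 3 (rule 137): 11111010
Gen 4 (rule 22): 00000011
Gen 5 (rule 137): 11111010
Gen 6 (rule 22): 00000011
Gen 7 (rule 137): 11111010
Gen 8 (rule 22): 00000011
Gen 9 (rule 137): 11111010
Gen 10 (rule 22): 00000011
Gen 11 (rule 137): 11111010
Gen 12 (rule 22): 00000011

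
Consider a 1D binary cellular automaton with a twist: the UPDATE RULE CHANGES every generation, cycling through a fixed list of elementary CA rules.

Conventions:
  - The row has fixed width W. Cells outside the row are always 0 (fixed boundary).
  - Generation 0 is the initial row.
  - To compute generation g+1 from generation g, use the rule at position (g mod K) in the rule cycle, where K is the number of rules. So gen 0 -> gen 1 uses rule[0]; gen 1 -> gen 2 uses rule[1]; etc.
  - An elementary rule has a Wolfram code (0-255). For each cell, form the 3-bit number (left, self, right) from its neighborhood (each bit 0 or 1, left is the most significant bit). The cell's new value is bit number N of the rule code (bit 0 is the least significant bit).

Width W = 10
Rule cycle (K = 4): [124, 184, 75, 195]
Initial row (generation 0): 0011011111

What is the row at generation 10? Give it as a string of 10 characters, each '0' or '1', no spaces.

Answer: 0111110100

Derivation:
Gen 0: 0011011111
Gen 1 (rule 124): 0011110001
Gen 2 (rule 184): 0011101000
Gen 3 (rule 75): 1110100011
Gen 4 (rule 195): 0110001101
Gen 5 (rule 124): 0111001111
Gen 6 (rule 184): 0110101110
Gen 7 (rule 75): 1110001010
Gen 8 (rule 195): 0110110000
Gen 9 (rule 124): 0111111000
Gen 10 (rule 184): 0111110100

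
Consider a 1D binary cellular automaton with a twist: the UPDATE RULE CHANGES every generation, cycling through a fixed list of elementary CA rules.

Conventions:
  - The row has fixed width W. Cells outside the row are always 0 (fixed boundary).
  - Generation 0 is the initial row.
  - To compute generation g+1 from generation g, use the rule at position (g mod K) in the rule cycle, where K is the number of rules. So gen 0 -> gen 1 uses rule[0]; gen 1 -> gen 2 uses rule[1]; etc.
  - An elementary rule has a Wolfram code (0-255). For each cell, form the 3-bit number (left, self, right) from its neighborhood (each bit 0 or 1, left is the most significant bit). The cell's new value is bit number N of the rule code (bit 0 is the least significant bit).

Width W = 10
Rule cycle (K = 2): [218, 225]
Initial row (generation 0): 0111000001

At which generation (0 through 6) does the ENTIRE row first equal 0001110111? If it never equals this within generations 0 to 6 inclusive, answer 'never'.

Gen 0: 0111000001
Gen 1 (rule 218): 1111100010
Gen 2 (rule 225): 0111101000
Gen 3 (rule 218): 1111100100
Gen 4 (rule 225): 0111100001
Gen 5 (rule 218): 1111110010
Gen 6 (rule 225): 0111110000

Answer: never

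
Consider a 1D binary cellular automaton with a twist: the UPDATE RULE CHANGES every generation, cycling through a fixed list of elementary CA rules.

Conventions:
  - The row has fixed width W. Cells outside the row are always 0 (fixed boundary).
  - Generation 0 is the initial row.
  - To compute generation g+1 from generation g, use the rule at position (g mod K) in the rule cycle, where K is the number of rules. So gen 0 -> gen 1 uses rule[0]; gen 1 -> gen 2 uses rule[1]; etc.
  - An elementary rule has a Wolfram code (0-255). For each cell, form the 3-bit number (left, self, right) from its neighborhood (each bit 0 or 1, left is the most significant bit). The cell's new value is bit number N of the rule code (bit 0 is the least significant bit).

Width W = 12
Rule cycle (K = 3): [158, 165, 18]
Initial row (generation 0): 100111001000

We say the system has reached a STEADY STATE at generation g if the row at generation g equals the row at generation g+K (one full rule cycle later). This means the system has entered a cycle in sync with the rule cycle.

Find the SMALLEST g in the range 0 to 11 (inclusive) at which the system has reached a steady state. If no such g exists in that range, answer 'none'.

Answer: none

Derivation:
Gen 0: 100111001000
Gen 1 (rule 158): 111110111100
Gen 2 (rule 165): 011101011001
Gen 3 (rule 18): 100000000110
Gen 4 (rule 158): 110000001101
Gen 5 (rule 165): 000111100011
Gen 6 (rule 18): 001000010100
Gen 7 (rule 158): 011100110110
Gen 8 (rule 165): 001000001000
Gen 9 (rule 18): 010100010100
Gen 10 (rule 158): 110110110110
Gen 11 (rule 165): 001001001000
Gen 12 (rule 18): 010110110100
Gen 13 (rule 158): 110100100110
Gen 14 (rule 165): 001100100000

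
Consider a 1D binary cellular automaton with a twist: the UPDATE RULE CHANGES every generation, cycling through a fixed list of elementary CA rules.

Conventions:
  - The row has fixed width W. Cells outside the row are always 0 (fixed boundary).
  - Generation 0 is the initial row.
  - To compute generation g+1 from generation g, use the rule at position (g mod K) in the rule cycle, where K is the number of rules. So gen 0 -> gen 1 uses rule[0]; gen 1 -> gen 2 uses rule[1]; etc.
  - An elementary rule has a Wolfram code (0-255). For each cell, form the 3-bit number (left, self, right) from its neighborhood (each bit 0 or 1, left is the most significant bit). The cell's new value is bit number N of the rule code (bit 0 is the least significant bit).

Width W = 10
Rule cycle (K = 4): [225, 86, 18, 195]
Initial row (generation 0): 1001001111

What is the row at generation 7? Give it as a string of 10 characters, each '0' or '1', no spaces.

Gen 0: 1001001111
Gen 1 (rule 225): 0000000111
Gen 2 (rule 86): 0000001001
Gen 3 (rule 18): 0000010110
Gen 4 (rule 195): 1111100010
Gen 5 (rule 225): 0111101000
Gen 6 (rule 86): 1000101100
Gen 7 (rule 18): 0101000010

Answer: 0101000010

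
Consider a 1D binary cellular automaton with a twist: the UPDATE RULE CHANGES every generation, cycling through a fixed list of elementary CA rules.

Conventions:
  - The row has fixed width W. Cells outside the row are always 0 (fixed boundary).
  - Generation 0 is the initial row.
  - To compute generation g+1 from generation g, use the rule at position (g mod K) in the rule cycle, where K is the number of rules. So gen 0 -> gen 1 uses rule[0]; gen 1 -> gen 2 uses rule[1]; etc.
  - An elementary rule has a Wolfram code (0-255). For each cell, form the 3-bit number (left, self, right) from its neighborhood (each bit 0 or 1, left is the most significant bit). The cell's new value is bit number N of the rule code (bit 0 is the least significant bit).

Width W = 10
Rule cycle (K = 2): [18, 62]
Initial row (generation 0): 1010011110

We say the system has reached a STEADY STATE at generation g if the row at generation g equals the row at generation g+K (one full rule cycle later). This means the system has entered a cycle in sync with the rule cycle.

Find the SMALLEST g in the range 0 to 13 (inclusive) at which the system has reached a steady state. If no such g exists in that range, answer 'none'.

Answer: none

Derivation:
Gen 0: 1010011110
Gen 1 (rule 18): 0001100001
Gen 2 (rule 62): 0011010011
Gen 3 (rule 18): 0100001100
Gen 4 (rule 62): 1110011010
Gen 5 (rule 18): 0001100001
Gen 6 (rule 62): 0011010011
Gen 7 (rule 18): 0100001100
Gen 8 (rule 62): 1110011010
Gen 9 (rule 18): 0001100001
Gen 10 (rule 62): 0011010011
Gen 11 (rule 18): 0100001100
Gen 12 (rule 62): 1110011010
Gen 13 (rule 18): 0001100001
Gen 14 (rule 62): 0011010011
Gen 15 (rule 18): 0100001100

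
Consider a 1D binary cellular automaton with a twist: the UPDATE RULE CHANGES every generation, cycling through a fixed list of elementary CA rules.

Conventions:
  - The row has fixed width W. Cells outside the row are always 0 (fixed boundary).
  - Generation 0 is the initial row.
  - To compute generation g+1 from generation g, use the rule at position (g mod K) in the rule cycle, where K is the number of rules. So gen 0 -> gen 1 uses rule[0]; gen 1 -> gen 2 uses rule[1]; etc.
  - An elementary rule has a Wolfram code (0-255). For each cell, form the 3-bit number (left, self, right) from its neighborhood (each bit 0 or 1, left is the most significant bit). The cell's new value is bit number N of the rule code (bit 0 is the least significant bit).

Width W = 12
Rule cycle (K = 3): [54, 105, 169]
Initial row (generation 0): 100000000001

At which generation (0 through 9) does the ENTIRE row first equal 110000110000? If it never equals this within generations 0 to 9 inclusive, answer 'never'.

Answer: 7

Derivation:
Gen 0: 100000000001
Gen 1 (rule 54): 110000000011
Gen 2 (rule 105): 110111111011
Gen 3 (rule 169): 101111110110
Gen 4 (rule 54): 110000001001
Gen 5 (rule 105): 110111100000
Gen 6 (rule 169): 101111001111
Gen 7 (rule 54): 110000110000
Gen 8 (rule 105): 110110110111
Gen 9 (rule 169): 101101101110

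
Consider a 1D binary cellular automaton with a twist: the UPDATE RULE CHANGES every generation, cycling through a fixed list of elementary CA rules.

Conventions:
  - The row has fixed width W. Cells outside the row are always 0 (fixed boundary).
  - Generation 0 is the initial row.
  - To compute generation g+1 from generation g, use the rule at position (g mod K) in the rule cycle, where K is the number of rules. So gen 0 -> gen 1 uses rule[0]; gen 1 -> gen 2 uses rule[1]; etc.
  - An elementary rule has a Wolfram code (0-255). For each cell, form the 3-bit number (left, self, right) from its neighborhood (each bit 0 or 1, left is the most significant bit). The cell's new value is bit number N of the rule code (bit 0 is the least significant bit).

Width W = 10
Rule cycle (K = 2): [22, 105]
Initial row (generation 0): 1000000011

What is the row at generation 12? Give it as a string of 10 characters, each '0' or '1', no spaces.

Gen 0: 1000000011
Gen 1 (rule 22): 1100000100
Gen 2 (rule 105): 1101110001
Gen 3 (rule 22): 0000001011
Gen 4 (rule 105): 1111100111
Gen 5 (rule 22): 0000011000
Gen 6 (rule 105): 1111011011
Gen 7 (rule 22): 0000000000
Gen 8 (rule 105): 1111111111
Gen 9 (rule 22): 0000000000
Gen 10 (rule 105): 1111111111
Gen 11 (rule 22): 0000000000
Gen 12 (rule 105): 1111111111

Answer: 1111111111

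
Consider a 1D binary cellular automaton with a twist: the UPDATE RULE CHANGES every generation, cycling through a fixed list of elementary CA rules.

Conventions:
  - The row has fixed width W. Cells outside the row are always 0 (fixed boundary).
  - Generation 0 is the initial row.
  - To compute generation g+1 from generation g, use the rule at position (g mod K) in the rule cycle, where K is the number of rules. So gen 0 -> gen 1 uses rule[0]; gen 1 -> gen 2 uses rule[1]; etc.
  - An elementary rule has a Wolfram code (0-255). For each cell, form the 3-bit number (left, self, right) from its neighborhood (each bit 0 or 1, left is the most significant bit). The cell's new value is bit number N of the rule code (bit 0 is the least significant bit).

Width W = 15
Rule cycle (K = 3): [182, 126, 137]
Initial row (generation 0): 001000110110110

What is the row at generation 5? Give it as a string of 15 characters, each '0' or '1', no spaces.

Gen 0: 001000110110110
Gen 1 (rule 182): 011101001001001
Gen 2 (rule 126): 110111111111111
Gen 3 (rule 137): 100111111111110
Gen 4 (rule 182): 111011111111101
Gen 5 (rule 126): 101110000000111

Answer: 101110000000111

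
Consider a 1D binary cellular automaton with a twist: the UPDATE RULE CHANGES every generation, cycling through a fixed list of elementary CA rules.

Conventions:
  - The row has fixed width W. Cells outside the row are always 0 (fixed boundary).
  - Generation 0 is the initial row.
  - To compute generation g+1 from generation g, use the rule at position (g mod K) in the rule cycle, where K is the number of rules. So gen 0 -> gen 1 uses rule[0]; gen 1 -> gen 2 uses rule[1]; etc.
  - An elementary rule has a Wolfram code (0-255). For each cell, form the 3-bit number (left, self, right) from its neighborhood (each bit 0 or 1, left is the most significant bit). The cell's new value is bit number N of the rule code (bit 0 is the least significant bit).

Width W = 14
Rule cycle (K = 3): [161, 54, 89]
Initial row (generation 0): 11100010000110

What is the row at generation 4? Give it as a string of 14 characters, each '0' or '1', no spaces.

Answer: 00110000000010

Derivation:
Gen 0: 11100010000110
Gen 1 (rule 161): 01001000110000
Gen 2 (rule 54): 11111101001000
Gen 3 (rule 89): 10000100100111
Gen 4 (rule 161): 00110000000010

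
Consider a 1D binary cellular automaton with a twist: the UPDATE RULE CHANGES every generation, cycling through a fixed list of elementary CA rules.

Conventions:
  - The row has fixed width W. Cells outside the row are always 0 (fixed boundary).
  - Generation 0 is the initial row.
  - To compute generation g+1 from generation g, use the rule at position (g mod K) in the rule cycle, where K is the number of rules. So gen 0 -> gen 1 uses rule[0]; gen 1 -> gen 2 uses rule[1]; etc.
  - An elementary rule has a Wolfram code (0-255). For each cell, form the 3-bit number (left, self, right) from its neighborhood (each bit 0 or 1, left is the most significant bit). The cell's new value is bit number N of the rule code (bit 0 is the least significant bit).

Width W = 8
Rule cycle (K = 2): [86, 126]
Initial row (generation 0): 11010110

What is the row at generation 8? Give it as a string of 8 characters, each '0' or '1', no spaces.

Answer: 00111011

Derivation:
Gen 0: 11010110
Gen 1 (rule 86): 01010011
Gen 2 (rule 126): 11111111
Gen 3 (rule 86): 00000001
Gen 4 (rule 126): 00000011
Gen 5 (rule 86): 00000101
Gen 6 (rule 126): 00001111
Gen 7 (rule 86): 00010001
Gen 8 (rule 126): 00111011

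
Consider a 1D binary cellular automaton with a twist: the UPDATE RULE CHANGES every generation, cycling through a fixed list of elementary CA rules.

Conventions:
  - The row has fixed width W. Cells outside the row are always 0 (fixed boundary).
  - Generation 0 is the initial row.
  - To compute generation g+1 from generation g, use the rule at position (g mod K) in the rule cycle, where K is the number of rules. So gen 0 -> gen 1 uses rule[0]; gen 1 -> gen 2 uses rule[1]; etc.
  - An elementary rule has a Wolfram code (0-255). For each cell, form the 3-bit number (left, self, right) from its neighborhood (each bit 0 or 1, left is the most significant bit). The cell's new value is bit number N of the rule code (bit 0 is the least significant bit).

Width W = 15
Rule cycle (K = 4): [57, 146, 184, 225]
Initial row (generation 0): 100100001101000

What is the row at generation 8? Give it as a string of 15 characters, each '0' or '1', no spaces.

Answer: 111111111000000

Derivation:
Gen 0: 100100001101000
Gen 1 (rule 57): 010011101010111
Gen 2 (rule 146): 101101000000010
Gen 3 (rule 184): 011010100000001
Gen 4 (rule 225): 001101001111100
Gen 5 (rule 57): 101010101000011
Gen 6 (rule 146): 000000000100100
Gen 7 (rule 184): 000000000010010
Gen 8 (rule 225): 111111111000000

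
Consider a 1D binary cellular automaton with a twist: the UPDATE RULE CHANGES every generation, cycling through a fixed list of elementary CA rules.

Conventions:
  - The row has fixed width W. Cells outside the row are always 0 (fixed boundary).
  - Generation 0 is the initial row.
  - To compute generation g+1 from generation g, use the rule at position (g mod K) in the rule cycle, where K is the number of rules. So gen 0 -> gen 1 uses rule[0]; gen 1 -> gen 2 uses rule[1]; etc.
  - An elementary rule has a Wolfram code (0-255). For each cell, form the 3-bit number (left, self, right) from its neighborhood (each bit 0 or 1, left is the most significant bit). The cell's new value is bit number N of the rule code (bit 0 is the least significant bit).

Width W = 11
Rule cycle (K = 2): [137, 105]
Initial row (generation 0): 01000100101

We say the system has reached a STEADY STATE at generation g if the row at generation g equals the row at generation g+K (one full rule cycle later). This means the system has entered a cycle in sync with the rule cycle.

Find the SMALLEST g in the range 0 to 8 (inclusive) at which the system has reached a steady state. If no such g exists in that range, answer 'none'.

Gen 0: 01000100101
Gen 1 (rule 137): 00010000000
Gen 2 (rule 105): 11000111111
Gen 3 (rule 137): 10010111110
Gen 4 (rule 105): 00001100010
Gen 5 (rule 137): 11101001000
Gen 6 (rule 105): 10110000011
Gen 7 (rule 137): 00100111010
Gen 8 (rule 105): 10000101100
Gen 9 (rule 137): 00110001001
Gen 10 (rule 105): 10110100000

Answer: none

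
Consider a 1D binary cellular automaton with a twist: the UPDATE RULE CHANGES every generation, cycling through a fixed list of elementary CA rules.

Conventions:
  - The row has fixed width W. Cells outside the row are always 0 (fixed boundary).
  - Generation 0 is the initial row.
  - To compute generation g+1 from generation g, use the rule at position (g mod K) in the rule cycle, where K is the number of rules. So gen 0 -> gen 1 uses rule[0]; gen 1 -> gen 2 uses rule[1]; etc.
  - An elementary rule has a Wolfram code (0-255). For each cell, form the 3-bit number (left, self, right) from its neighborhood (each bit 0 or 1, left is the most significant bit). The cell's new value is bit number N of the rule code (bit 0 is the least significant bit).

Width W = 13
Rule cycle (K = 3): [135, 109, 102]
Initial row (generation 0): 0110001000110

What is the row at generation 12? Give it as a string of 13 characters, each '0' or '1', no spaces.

Answer: 1010011110111

Derivation:
Gen 0: 0110001000110
Gen 1 (rule 135): 1000111011000
Gen 2 (rule 109): 1010101111011
Gen 3 (rule 102): 1111110001101
Gen 4 (rule 135): 0111100110001
Gen 5 (rule 109): 0100100110101
Gen 6 (rule 102): 1101101011111
Gen 7 (rule 135): 0000001001110
Gen 8 (rule 109): 1111101001010
Gen 9 (rule 102): 0000111011110
Gen 10 (rule 135): 1111010001100
Gen 11 (rule 109): 1001110101101
Gen 12 (rule 102): 1010011110111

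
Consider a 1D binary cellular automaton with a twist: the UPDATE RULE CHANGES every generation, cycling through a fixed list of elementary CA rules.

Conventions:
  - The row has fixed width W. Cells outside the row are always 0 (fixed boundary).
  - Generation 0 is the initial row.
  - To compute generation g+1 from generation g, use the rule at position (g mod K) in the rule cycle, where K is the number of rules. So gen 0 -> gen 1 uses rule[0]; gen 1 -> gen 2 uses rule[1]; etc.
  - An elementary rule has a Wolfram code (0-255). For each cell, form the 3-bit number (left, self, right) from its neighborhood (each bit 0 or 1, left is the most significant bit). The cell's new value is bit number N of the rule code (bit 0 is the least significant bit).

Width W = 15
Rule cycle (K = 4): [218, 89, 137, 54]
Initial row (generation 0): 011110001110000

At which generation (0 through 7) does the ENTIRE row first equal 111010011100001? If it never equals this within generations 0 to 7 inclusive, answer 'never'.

Gen 0: 011110001110000
Gen 1 (rule 218): 111111011111000
Gen 2 (rule 89): 100001010001111
Gen 3 (rule 137): 001100000101110
Gen 4 (rule 54): 010010001110001
Gen 5 (rule 218): 101101011111010
Gen 6 (rule 89): 001100010001001
Gen 7 (rule 137): 101001000100000

Answer: never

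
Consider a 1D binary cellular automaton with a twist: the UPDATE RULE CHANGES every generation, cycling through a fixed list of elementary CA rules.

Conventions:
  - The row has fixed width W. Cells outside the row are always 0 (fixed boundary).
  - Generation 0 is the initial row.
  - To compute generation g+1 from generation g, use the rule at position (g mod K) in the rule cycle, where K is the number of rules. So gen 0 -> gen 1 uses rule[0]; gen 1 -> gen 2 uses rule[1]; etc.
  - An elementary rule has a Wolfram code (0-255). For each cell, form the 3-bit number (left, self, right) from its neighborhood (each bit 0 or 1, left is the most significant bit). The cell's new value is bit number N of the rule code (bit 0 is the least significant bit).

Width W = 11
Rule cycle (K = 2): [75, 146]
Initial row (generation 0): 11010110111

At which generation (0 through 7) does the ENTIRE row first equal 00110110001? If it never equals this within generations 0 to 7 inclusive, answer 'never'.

Gen 0: 11010110111
Gen 1 (rule 75): 11000110101
Gen 2 (rule 146): 00101000000
Gen 3 (rule 75): 11000011111
Gen 4 (rule 146): 00100101110
Gen 5 (rule 75): 11001001010
Gen 6 (rule 146): 00110110001
Gen 7 (rule 75): 11110110110

Answer: 6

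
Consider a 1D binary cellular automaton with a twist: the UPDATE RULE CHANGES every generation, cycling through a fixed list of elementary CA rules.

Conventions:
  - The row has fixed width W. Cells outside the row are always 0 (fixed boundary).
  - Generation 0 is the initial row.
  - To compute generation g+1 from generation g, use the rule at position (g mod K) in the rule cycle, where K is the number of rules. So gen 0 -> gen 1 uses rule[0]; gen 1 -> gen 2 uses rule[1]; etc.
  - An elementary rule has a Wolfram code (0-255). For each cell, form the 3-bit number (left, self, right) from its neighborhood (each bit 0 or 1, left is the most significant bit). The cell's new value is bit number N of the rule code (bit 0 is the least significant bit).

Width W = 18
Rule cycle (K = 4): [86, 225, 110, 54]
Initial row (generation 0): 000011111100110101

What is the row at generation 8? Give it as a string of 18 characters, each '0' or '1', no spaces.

Answer: 100000110011000100

Derivation:
Gen 0: 000011111100110101
Gen 1 (rule 86): 000100000111010101
Gen 2 (rule 225): 110001110011101010
Gen 3 (rule 110): 110011010110111110
Gen 4 (rule 54): 001100111001000001
Gen 5 (rule 86): 010111001111100011
Gen 6 (rule 225): 001011000111101001
Gen 7 (rule 110): 011111001100111011
Gen 8 (rule 54): 100000110011000100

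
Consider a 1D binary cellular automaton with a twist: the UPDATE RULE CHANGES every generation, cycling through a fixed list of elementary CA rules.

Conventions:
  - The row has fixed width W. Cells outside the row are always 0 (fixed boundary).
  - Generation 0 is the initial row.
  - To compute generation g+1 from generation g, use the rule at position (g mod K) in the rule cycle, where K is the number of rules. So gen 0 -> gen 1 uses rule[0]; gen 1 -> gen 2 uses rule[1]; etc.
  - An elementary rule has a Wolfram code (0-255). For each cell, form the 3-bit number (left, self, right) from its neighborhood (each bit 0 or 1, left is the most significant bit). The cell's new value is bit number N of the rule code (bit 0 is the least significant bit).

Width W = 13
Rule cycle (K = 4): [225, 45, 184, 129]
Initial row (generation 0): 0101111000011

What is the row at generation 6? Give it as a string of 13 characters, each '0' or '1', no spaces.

Gen 0: 0101111000011
Gen 1 (rule 225): 0010111011001
Gen 2 (rule 45): 1011100110001
Gen 3 (rule 184): 0111010101000
Gen 4 (rule 129): 0010000000011
Gen 5 (rule 225): 1000111111001
Gen 6 (rule 45): 1010100000001

Answer: 1010100000001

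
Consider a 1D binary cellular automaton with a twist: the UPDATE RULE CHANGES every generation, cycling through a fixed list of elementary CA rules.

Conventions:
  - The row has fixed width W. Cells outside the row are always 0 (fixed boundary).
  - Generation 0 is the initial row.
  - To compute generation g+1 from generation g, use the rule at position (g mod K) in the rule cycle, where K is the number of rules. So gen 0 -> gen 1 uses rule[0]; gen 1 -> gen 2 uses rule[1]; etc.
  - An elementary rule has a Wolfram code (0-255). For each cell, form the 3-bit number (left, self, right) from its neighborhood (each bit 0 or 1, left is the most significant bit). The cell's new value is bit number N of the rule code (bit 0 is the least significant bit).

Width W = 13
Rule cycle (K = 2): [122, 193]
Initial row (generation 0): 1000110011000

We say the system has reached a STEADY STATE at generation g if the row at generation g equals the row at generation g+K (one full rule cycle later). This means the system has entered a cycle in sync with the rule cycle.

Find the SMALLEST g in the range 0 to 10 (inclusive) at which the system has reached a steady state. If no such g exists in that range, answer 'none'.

Answer: none

Derivation:
Gen 0: 1000110011000
Gen 1 (rule 122): 0101111111100
Gen 2 (rule 193): 0000111111101
Gen 3 (rule 122): 0001100000110
Gen 4 (rule 193): 1100101110010
Gen 5 (rule 122): 1111011011101
Gen 6 (rule 193): 0111001001100
Gen 7 (rule 122): 1101110111110
Gen 8 (rule 193): 0100110011110
Gen 9 (rule 122): 1011111110011
Gen 10 (rule 193): 0001111110001
Gen 11 (rule 122): 0011000011010
Gen 12 (rule 193): 1001011001000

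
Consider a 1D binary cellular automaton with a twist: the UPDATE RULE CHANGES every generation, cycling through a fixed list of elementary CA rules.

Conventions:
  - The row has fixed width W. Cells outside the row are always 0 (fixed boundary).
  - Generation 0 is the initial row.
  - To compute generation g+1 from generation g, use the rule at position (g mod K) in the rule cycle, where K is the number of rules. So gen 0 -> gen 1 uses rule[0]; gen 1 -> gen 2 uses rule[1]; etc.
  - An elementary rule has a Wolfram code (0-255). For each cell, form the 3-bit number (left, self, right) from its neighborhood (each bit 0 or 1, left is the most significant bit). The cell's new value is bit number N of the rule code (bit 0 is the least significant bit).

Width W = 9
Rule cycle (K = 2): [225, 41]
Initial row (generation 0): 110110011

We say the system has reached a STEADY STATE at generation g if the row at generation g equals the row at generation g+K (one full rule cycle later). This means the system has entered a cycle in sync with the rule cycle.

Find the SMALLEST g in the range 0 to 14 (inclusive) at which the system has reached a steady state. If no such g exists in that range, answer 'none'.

Gen 0: 110110011
Gen 1 (rule 225): 011010001
Gen 2 (rule 41): 010100100
Gen 3 (rule 225): 001000001
Gen 4 (rule 41): 100011100
Gen 5 (rule 225): 001001101
Gen 6 (rule 41): 100001010
Gen 7 (rule 225): 001100100
Gen 8 (rule 41): 101000001
Gen 9 (rule 225): 010011100
Gen 10 (rule 41): 000010001
Gen 11 (rule 225): 111000100
Gen 12 (rule 41): 100010001
Gen 13 (rule 225): 001000100
Gen 14 (rule 41): 100010001
Gen 15 (rule 225): 001000100
Gen 16 (rule 41): 100010001

Answer: 12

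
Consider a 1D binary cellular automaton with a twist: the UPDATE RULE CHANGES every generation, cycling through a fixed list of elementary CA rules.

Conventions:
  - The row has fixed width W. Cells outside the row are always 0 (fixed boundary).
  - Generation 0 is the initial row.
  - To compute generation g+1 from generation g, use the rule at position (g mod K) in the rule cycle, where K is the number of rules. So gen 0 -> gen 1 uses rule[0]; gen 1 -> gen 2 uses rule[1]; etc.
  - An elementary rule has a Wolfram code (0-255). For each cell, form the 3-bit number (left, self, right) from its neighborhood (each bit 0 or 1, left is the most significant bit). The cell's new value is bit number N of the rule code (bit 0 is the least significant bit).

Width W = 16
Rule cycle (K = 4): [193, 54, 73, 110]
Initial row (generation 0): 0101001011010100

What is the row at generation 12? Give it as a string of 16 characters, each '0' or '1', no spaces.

Gen 0: 0101001011010100
Gen 1 (rule 193): 0000000001000001
Gen 2 (rule 54): 0000000011100011
Gen 3 (rule 73): 1111111010101011
Gen 4 (rule 110): 1000001111111111
Gen 5 (rule 193): 0011100111111111
Gen 6 (rule 54): 0100011000000000
Gen 7 (rule 73): 0001011011111111
Gen 8 (rule 110): 0011111110000001
Gen 9 (rule 193): 1001111110111100
Gen 10 (rule 54): 1110000001000010
Gen 11 (rule 73): 1010111100011000
Gen 12 (rule 110): 1111100100111000

Answer: 1111100100111000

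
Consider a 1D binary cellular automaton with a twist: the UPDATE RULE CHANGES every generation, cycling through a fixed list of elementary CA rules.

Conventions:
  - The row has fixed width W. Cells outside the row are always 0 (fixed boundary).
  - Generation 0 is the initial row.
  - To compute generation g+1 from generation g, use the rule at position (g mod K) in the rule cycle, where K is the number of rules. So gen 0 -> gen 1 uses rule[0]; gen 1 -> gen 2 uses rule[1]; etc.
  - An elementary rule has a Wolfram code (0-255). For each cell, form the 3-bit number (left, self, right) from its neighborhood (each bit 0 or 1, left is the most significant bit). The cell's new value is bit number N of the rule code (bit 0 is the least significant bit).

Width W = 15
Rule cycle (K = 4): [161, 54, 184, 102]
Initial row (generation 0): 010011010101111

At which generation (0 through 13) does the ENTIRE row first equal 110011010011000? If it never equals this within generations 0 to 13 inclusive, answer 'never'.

Gen 0: 010011010101111
Gen 1 (rule 161): 000000101010110
Gen 2 (rule 54): 000001111111001
Gen 3 (rule 184): 000001111110100
Gen 4 (rule 102): 000010000011100
Gen 5 (rule 161): 111000111001001
Gen 6 (rule 54): 000101000111111
Gen 7 (rule 184): 000010100111110
Gen 8 (rule 102): 000111101000010
Gen 9 (rule 161): 110011010011000
Gen 10 (rule 54): 001100111100100
Gen 11 (rule 184): 001010111010010
Gen 12 (rule 102): 011111001110110
Gen 13 (rule 161): 001110000101000

Answer: 9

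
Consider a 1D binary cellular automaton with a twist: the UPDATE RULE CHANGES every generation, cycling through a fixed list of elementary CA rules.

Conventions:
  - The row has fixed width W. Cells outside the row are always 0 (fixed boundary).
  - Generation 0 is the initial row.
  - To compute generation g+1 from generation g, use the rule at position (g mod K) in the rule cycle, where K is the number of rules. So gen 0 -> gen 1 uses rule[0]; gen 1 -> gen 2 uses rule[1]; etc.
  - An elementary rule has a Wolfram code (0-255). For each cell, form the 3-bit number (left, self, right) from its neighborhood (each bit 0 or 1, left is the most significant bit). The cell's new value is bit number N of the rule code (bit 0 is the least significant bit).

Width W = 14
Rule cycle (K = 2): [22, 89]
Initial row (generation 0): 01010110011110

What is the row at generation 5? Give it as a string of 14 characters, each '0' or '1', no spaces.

Answer: 10000000000111

Derivation:
Gen 0: 01010110011110
Gen 1 (rule 22): 11010001100001
Gen 2 (rule 89): 11001101111100
Gen 3 (rule 22): 00110000000010
Gen 4 (rule 89): 10111111111001
Gen 5 (rule 22): 10000000000111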